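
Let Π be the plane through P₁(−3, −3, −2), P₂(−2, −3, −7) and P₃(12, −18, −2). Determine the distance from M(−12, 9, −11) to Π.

P₁P₂ = (1, 0, −5) and P₁P₃ = (15, −15, 0), so a normal is n = P₁P₂ × P₁P₃ = (−75, −75, −15).
n = (−75, −75, −15); n·P − 480 = -90; |n| = 15√51; distance = 90/(15√51) = 6/√51.

2√51/17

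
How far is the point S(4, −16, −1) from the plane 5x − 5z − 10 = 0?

d = |5·4 + (-5)·(-1) − 10| / √(25 + 0 + 25) = |15| / (5√2) = 3/√2.

3/√2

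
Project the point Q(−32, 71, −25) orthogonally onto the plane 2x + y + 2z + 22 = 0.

n = (2, 1, 2), |n|² = 9, and n·Q − (-22) = -21.
t = -21/9 = -7/3, so the foot is Q − t·n = (−32, 71, −25) − (-7/3)·(2, 1, 2) = (−82/3, 220/3, −61/3).

(-82/3, 220/3, -61/3)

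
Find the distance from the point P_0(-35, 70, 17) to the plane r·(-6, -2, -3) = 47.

4

Normal vector n = (-6, -2, -3), and n·(-35, 70, 17) - 47 = -28.
|n| = √(36 + 4 + 9) = 7, so the distance is |-28|/7 = 4.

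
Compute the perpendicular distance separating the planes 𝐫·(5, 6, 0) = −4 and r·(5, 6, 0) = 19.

23/√61

With common normal n = (5, 6, 0) (|n| = √61), the distance is |(-4) − 19|/|n| = 23/√61 = 23√61/61.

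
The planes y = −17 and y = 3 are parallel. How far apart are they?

Both planes have normal n = (0, 1, 0), |n| = 1. Any point on the first plane is at distance |3 − (-17)|/|n| = 20/1 = 20 from the second.

20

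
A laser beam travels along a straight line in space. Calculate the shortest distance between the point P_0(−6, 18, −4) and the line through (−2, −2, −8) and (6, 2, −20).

12√3

A direction vector is d = (8, 4, −12).
AP = (−4, 20, 4); AP·d = 0, |AP|² = 432, |d|² = 224.
distance² = |AP|² − (AP·d)²/|d|² = 432 − 0/224 = 432, so the distance is 12√3.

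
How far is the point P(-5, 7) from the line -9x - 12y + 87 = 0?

16/5

d = |(-9)·(-5) + (-12)·7 − (-87)| / √(81 + 144) = |48|/15 = 16/5.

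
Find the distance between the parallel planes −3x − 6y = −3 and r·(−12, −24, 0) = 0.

Divide the second equation by 4 to match normals: −3x − 6y = 0.
With common normal n = (−3, −6, 0) (|n| = 3√5), the distance is |(-3) − 0|/|n| = 3/(3√5) = 1/√5.

√5/5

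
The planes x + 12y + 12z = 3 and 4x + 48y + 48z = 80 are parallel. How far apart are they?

Divide the second equation by 4 to match normals: x + 12y + 12z = 20.
Both planes have normal n = (1, 12, 12), |n| = 17. Any point on the first plane is at distance |20 − 3|/|n| = 17/17 = 1 from the second.

1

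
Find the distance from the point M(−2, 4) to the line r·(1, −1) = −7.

√2/2

The normal to the line is n = (1, −1) with |n| = √2.
|n·M − (-7)| = |-6 − (-7)| = 1, so the distance is 1/√2.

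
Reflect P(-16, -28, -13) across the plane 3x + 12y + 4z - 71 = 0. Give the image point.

(2, 44, 11)

n = (3, 12, 4), |n|² = 169, n·P − 71 = -507, so t = -507/169 = -3.
Foot F = P − (-3)·n = (-7, 8, -1); the reflection is 2F − P = (2, 44, 11).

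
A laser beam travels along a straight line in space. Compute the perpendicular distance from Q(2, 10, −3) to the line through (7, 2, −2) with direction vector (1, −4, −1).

3√2

Direction vector d = (1, −4, −1).
AP = (−5, 8, −1); AP·d = -36, |AP|² = 90, |d|² = 18.
distance² = |AP|² − (AP·d)²/|d|² = 90 − 1296/18 = 18, so the distance is 3√2.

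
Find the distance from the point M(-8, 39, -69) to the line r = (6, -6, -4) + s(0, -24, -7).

√5821

Direction vector d = (0, -24, -7).
AP = (-14, 45, -65), and AP × d = (-1875, -98, 336).
|AP × d|² = 3638125 and |d|² = 625, so the distance is √(3638125/625) = √5821.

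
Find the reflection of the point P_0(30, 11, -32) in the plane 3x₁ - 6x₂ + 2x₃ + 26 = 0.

With n = (3, -6, 2), the signed offset is (n·P_0 − (-26))/|n|² = -14/49 = -2/7.
P_0' = P_0 − 2t·n = (30, 11, -32) − (-4/7)·(3, -6, 2) = (222/7, 53/7, -216/7).

(222/7, 53/7, -216/7)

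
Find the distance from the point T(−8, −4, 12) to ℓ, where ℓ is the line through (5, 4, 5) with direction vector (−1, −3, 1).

√106

Direction vector d = (−1, −3, 1).
AP = (−13, −8, 7); AP·d = 44, |AP|² = 282, |d|² = 11.
distance² = |AP|² − (AP·d)²/|d|² = 282 − 1936/11 = 106, so the distance is √106.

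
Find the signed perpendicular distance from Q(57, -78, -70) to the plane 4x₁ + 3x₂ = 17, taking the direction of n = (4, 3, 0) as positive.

n·Q − 17 = -23.
|n| = 5, so the signed distance is -23/5.

-23/5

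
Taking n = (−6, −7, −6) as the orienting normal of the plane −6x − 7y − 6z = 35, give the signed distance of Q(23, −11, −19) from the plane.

n·Q − 35 = 18.
|n| = 11, so the signed distance is 18/11.

18/11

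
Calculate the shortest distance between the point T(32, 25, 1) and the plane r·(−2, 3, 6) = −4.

3

Normal vector n = (−2, 3, 6), and n·(32, 25, 1) − (−4) = 21.
|n| = √(4 + 9 + 36) = 7, so the distance is |21|/7 = 3.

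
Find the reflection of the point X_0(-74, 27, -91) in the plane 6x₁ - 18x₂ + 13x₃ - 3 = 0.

(-26, -117, 13)

n = (6, -18, 13), |n|² = 529, n·X_0 − 3 = -2116, so t = -2116/529 = -4.
Foot F = X_0 − (-4)·n = (-50, -45, -39); the reflection is 2F − X_0 = (-26, -117, 13).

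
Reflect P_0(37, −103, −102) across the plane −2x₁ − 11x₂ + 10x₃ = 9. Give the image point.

n = (−2, −11, 10), |n|² = 225, n·P_0 − 9 = 30, so t = 30/225 = 2/15.
Foot F = P_0 − (2/15)·n = (559/15, −1523/15, −310/3); the reflection is 2F − P_0 = (563/15, −1501/15, −314/3).

(563/15, -1501/15, -314/3)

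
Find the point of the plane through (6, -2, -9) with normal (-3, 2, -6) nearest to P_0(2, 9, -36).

The perpendicular from P_0 has direction n = (-3, 2, -6): r = (2, 9, -36) + λ(-3, 2, -6).
Substitute into the plane: n·(P_0 + λn) = 32 gives 228 + 49λ = 32, so λ = -4.
Foot = (2, 9, -36) + (-4)·(-3, 2, -6) = (14, 1, -12).

(14, 1, -12)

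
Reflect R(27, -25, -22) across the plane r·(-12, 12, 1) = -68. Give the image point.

(-21, 23, -18)

n = (-12, 12, 1), |n|² = 289, n·R − (-68) = -578, so t = -578/289 = -2.
Foot F = R − (-2)·n = (3, -1, -20); the reflection is 2F − R = (-21, 23, -18).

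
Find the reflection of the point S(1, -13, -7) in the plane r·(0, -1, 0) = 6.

(1, 1, -7)

With n = (0, -1, 0), the signed offset is (n·S − 6)/|n|² = 7/1 = 7.
S' = S − 2t·n = (1, -13, -7) − 14·(0, -1, 0) = (1, 1, -7).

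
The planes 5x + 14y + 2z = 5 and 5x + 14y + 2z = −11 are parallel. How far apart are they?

16/15

Both planes have normal n = (5, 14, 2), |n| = 15. Any point on the first plane is at distance |(-11) − 5|/|n| = 16/15 from the second.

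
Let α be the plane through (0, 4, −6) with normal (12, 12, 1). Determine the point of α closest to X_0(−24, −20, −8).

(0, 4, -6)

n = (12, 12, 1), |n|² = 289, and n·X_0 − 42 = -578.
t = -578/289 = -2, so the foot is X_0 − t·n = (−24, −20, −8) − (-2)·(12, 12, 1) = (0, 4, −6).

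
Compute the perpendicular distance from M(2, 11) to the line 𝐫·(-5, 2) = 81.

69√29/29

The normal to the line is n = (-5, 2) with |n| = √29.
|n·M − 81| = |12 − 81| = 69, so the distance is 69/√29 = 69√29/29.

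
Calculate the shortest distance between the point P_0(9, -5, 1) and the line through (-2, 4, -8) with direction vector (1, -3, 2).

Direction vector d = (1, -3, 2).
AP = (11, -9, 9), and AP × d = (9, -13, -24).
|AP × d|² = 826 and |d|² = 14, so the distance is √(826/14) = √59.

√59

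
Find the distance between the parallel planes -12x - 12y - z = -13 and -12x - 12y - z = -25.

12/17

With common normal n = (-12, -12, -1) (|n| = 17), the distance is |(-13) − (-25)|/|n| = 12/17.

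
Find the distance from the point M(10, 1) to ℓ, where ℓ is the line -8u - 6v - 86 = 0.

86/5

d = |(-8)·10 + (-6)·1 − 86| / √(64 + 36) = |-172|/10 = 86/5.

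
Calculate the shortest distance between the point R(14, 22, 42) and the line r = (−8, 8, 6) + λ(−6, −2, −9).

Direction vector d = (−6, −2, −9).
AP = (22, 14, 36), and AP × d = (−54, −18, 40).
|AP × d|² = 4840 and |d|² = 121, so the distance is √(4840/121) = √40 = 2√10.

2√10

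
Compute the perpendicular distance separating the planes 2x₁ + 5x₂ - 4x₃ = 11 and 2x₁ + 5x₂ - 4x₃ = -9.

Both planes have normal n = (2, 5, -4), |n| = 3√5. Any point on the first plane is at distance |(-9) − 11|/|n| = 20/(3√5) = 4√5/3 from the second.

4√5/3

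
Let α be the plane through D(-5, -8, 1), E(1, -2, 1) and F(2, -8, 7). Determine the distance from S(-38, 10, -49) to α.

4

DE = (6, 6, 0) and DF = (7, 0, 6), so a normal is n = DE × DF = (36, -36, -42).
d = |36·(-38) + (-36)·10 + (-42)·(-49) − 66| / √(1296 + 1296 + 1764) = |264| / 66 = 4.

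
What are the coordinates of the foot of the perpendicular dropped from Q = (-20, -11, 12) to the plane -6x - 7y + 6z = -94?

(-2, 10, -6)

The perpendicular from Q has direction n = (-6, -7, 6): r = (-20, -11, 12) + t(-6, -7, 6).
Substitute into the plane: n·(Q + tn) = -94 gives 269 + 121t = -94, so t = -3.
Foot = (-20, -11, 12) + (-3)·(-6, -7, 6) = (-2, 10, -6).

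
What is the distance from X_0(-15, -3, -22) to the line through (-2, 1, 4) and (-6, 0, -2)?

A direction vector is d = (-4, -1, -6).
AP = (-13, -4, -26), and AP × d = (-2, 26, -3).
|AP × d|² = 689 and |d|² = 53, so the distance is √(689/53) = √13.

√13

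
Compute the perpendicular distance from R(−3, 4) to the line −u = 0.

3

The normal to the line is n = (−1, 0) with |n| = 1.
|n·R − 0| = |3 − 0| = 3, so the distance is 3/1 = 3.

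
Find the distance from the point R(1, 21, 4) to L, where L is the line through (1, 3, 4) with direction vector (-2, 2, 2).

Direction vector d = (-2, 2, 2).
AP = (0, 18, 0); AP·d = 36, |AP|² = 324, |d|² = 12.
distance² = |AP|² − (AP·d)²/|d|² = 324 − 1296/12 = 216, so the distance is 6√6.

6√6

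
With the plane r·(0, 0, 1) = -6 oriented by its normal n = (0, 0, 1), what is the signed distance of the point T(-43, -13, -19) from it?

n·T − (-6) = -13.
|n| = 1, so the signed distance is -13/1 = -13.

-13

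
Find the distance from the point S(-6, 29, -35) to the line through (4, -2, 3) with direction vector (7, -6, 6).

√569

Direction vector d = (7, -6, 6).
AP = (-10, 31, -38); AP·d = -484, |AP|² = 2505, |d|² = 121.
distance² = |AP|² − (AP·d)²/|d|² = 2505 − 234256/121 = 569, so the distance is √569.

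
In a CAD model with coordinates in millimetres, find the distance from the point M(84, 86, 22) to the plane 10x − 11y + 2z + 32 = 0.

2

d = |10·84 + (-11)·86 + 2·22 − (-32)| / √(100 + 121 + 4) = |-30| / 15 = 2.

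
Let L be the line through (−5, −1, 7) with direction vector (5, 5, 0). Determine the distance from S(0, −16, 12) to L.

Direction vector d = (5, 5, 0).
AP = (5, −15, 5); AP·d = -50, |AP|² = 275, |d|² = 50.
distance² = |AP|² − (AP·d)²/|d|² = 275 − 2500/50 = 225, so the distance is 15.

15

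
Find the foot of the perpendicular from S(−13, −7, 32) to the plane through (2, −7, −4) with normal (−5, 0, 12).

n = (−5, 0, 12), |n|² = 169, and n·S − (-58) = 507.
t = 507/169 = 3, so the foot is S − t·n = (−13, −7, 32) − 3·(−5, 0, 12) = (2, −7, −4).

(2, -7, -4)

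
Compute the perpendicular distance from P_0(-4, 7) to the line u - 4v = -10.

22/√17

d = |1·(-4) + (-4)·7 − (-10)| / √(1 + 16) = |-22|/√17 = 22√17/17.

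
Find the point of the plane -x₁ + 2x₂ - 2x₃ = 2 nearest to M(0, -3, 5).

(-2, 1, 1)

The perpendicular from M has direction n = (-1, 2, -2): r = (0, -3, 5) + λ(-1, 2, -2).
Substitute into the plane: n·(M + λn) = 2 gives -16 + 9λ = 2, so λ = 2.
Foot = (0, -3, 5) + 2·(-1, 2, -2) = (-2, 1, 1).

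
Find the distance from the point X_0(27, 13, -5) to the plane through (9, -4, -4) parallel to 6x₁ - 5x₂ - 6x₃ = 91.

29√97/97

Parallel planes share the normal n = (6, -5, -6); since (9, -4, -4) lies on the plane, its equation is 6x₁ - 5x₂ - 6x₃ = 98.
n = (6, -5, -6); n·P − 98 = 29; |n| = √97; distance = 29/√97 = 29√97/97.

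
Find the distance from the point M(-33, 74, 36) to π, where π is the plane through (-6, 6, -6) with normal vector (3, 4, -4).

The plane has equation n·(r − (-6, 6, -6)) = 0, i.e. n·r = 30.
Then n·(-33, 74, 36) - 30 = 23.
|n| = √(9 + 16 + 16) = √41, so the distance is |23|/√41 = 23√41/41.

23√41/41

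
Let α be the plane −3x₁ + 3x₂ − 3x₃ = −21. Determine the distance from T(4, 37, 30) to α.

10√3/3

n = (−3, 3, −3); n·P − (-21) = 30; |n| = 3√3; distance = 30/(3√3) = 10/√3.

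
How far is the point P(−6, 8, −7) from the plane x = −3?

3

Normal vector n = (1, 0, 0), and n·(−6, 8, −7) − (−3) = −3.
|n| = √(1 + 0 + 0) = 1, so the distance is |-3|/1 = 3.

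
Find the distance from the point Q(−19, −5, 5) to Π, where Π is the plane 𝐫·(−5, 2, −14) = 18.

1/5

n = (−5, 2, −14); n·P − 18 = -3; |n| = 15; distance = 3/15 = 1/5.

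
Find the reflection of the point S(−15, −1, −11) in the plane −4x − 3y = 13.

(1, 11, -11)

With n = (−4, −3, 0), the signed offset is (n·S − 13)/|n|² = 50/25 = 2.
S' = S − 2t·n = (−15, −1, −11) − 4·(−4, −3, 0) = (1, 11, −11).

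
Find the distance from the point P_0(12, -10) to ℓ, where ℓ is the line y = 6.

16

The normal to the line is n = (0, 1) with |n| = 1.
|n·P_0 − 6| = |-10 − 6| = 16, so the distance is 16/1 = 16.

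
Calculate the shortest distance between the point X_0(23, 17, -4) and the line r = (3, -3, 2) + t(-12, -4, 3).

4√10

Direction vector d = (-12, -4, 3).
AP = (20, 20, -6), and AP × d = (36, 12, 160).
|AP × d|² = 27040 and |d|² = 169, so the distance is √(27040/169) = √160 = 4√10.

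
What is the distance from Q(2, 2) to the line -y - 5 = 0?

The normal to the line is n = (0, -1) with |n| = 1.
|n·Q − 5| = |-2 − 5| = 7, so the distance is 7/1 = 7.

7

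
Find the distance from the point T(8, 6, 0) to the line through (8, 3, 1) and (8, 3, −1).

A direction vector is d = (0, 0, −2).
AP = (0, 3, −1), and AP × d = (−6, 0, 0).
|AP × d|² = 36 and |d|² = 4, so the distance is √(36/4) = √9 = 3.

3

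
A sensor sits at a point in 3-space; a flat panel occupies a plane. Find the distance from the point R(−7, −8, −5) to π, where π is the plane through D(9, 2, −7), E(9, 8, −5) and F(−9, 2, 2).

16/7

DE = (0, 6, 2) and DF = (−18, 0, 9), so a normal is n = DE × DF = (54, −36, 108).
n = (54, −36, 108); n·P − (-342) = -288; |n| = 126; distance = 288/126 = 16/7.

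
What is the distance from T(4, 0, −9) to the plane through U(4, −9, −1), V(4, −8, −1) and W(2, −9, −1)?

8

UV = (0, 1, 0) and UW = (−2, 0, 0), so a normal is n = UV × UW = (0, 0, 2).
Then n·(4, 0, −9) − (−2) = −16.
|n| = √(0 + 0 + 4) = 2, so the distance is |-16|/2 = 8.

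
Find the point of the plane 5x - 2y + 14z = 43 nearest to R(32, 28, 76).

(7, 38, 6)

n = (5, -2, 14), |n|² = 225, and n·R − 43 = 1125.
t = 1125/225 = 5, so the foot is R − t·n = (32, 28, 76) − 5·(5, -2, 14) = (7, 38, 6).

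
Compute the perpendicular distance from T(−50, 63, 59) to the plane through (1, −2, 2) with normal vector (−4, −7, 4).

23/9

The plane has equation n·(r − (1, −2, 2)) = 0, i.e. n·r = 18.
Then n·(−50, 63, 59) − 18 = −23.
|n| = √(16 + 49 + 16) = 9, so the distance is |-23|/9 = 23/9.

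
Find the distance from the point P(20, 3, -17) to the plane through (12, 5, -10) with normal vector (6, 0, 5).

13√61/61

The plane has equation n·(r − (12, 5, -10)) = 0, i.e. n·r = 22.
Then n·(20, 3, -17) - 22 = 13.
|n| = √(36 + 0 + 25) = √61, so the distance is |13|/√61 = 13/√61.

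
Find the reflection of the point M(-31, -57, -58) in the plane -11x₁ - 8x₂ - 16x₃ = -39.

With n = (-11, -8, -16), the signed offset is (n·M − (-39))/|n|² = 1764/441 = 4.
M' = M − 2t·n = (-31, -57, -58) − 8·(-11, -8, -16) = (57, 7, 70).

(57, 7, 70)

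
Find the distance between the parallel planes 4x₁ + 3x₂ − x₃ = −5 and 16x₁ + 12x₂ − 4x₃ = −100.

20/√26

Divide the second equation by 4 to match normals: 4x₁ + 3x₂ − x₃ = -25.
Both planes have normal n = (4, 3, −1), |n| = √26. Any point on the first plane is at distance |(-25) − (-5)|/|n| = 20/√26 = 10√26/13 from the second.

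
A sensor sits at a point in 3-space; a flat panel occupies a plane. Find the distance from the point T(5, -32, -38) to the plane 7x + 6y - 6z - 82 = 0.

1

Normal vector n = (7, 6, -6), and n·(5, -32, -38) - 82 = -11.
|n| = √(49 + 36 + 36) = 11, so the distance is |-11|/11 = 1.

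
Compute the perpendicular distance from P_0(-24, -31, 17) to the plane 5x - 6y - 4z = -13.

Normal vector n = (5, -6, -4), and n·(-24, -31, 17) - (-13) = 11.
|n| = √(25 + 36 + 16) = √77, so the distance is |11|/√77 = √77/7.

11/√77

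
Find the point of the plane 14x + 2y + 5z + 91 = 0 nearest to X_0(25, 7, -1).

(-3, 3, -11)

n = (14, 2, 5), |n|² = 225, and n·X_0 − (-91) = 450.
t = 450/225 = 2, so the foot is X_0 − t·n = (25, 7, -1) − 2·(14, 2, 5) = (-3, 3, -11).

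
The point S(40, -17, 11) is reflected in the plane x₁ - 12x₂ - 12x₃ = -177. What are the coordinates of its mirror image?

(38, 7, 35)

With n = (1, -12, -12), the signed offset is (n·S − (-177))/|n|² = 289/289 = 1.
S' = S − 2t·n = (40, -17, 11) − 2·(1, -12, -12) = (38, 7, 35).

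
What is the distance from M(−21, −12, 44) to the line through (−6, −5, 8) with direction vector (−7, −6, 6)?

Direction vector d = (−7, −6, 6).
AP = (−15, −7, 36), and AP × d = (174, −162, 41).
|AP × d|² = 58201 and |d|² = 121, so the distance is √(58201/121) = √481.

√481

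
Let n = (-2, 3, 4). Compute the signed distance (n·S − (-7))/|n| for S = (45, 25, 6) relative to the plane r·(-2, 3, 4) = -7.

n·S − (-7) = 16.
|n| = √29, so the signed distance is 16√29/29.

16√29/29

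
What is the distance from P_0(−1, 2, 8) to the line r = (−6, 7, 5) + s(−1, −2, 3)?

Direction vector d = (−1, −2, 3).
AP = (5, −5, 3), and AP × d = (−9, −18, −15).
|AP × d|² = 630 and |d|² = 14, so the distance is √(630/14) = √45 = 3√5.

3√5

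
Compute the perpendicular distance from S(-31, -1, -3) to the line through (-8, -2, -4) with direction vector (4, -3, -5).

√331

Direction vector d = (4, -3, -5).
AP = (-23, 1, 1); AP·d = -100, |AP|² = 531, |d|² = 50.
distance² = |AP|² − (AP·d)²/|d|² = 531 − 10000/50 = 331, so the distance is √331.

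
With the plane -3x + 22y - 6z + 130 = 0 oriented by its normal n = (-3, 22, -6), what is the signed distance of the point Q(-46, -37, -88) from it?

-18/23

n·Q − (-130) = -18.
|n| = 23, so the signed distance is -18/23.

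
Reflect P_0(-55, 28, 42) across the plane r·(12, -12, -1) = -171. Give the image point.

(17, -44, 36)

With n = (12, -12, -1), the signed offset is (n·P_0 − (-171))/|n|² = -867/289 = -3.
P_0' = P_0 − 2t·n = (-55, 28, 42) − (-6)·(12, -12, -1) = (17, -44, 36).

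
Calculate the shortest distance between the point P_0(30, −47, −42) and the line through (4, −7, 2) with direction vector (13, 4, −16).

12√17

Direction vector d = (13, 4, −16).
AP = (26, −40, −44), and AP × d = (816, −156, 624).
|AP × d|² = 1079568 and |d|² = 441, so the distance is √(1079568/441) = √2448 = 12√17.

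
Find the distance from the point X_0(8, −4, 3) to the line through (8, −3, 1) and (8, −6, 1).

A direction vector is d = (0, −3, 0).
AP = (0, −1, 2), and AP × d = (6, 0, 0).
|AP × d|² = 36 and |d|² = 9, so the distance is √(36/9) = √4 = 2.

2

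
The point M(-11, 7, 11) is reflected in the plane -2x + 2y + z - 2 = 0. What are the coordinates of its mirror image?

n = (-2, 2, 1), |n|² = 9, n·M − 2 = 45, so t = 45/9 = 5.
Foot F = M − 5·n = (-1, -3, 6); the reflection is 2F − M = (9, -13, 1).

(9, -13, 1)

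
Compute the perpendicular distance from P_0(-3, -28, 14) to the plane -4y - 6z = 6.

Normal vector n = (0, -4, -6), and n·(-3, -28, 14) - 6 = 22.
|n| = √(0 + 16 + 36) = 2√13, so the distance is |22|/(2√13) = 11√13/13.

11/√13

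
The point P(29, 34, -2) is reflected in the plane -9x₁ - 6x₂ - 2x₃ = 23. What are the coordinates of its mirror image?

(-43, -14, -18)

With n = (-9, -6, -2), the signed offset is (n·P − 23)/|n|² = -484/121 = -4.
P' = P − 2t·n = (29, 34, -2) − (-8)·(-9, -6, -2) = (-43, -14, -18).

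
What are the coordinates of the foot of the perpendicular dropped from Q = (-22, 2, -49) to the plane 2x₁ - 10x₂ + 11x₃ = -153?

The perpendicular from Q has direction n = (2, -10, 11): r = (-22, 2, -49) + t(2, -10, 11).
Substitute into the plane: n·(Q + tn) = -153 gives -603 + 225t = -153, so t = 2.
Foot = (-22, 2, -49) + 2·(2, -10, 11) = (-18, -18, -27).

(-18, -18, -27)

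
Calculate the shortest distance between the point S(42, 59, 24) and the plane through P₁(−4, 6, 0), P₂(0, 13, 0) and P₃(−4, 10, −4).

P₁P₂ = (4, 7, 0) and P₁P₃ = (0, 4, −4), so a normal is n = P₁P₂ × P₁P₃ = (−28, 16, 16).
n = (−28, 16, 16); n·P − 208 = -56; |n| = 36; distance = 56/36 = 14/9.

14/9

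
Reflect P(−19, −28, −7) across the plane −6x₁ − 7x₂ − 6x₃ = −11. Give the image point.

n = (−6, −7, −6), |n|² = 121, n·P − (-11) = 363, so t = 363/121 = 3.
Foot F = P − 3·n = (−1, −7, 11); the reflection is 2F − P = (17, 14, 29).

(17, 14, 29)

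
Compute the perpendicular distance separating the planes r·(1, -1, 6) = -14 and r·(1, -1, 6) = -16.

√38/19

With common normal n = (1, -1, 6) (|n| = √38), the distance is |(-14) − (-16)|/|n| = 2/√38.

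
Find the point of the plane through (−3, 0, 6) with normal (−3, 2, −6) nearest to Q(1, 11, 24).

(-5, 15, 12)

The perpendicular from Q has direction n = (−3, 2, −6): r = (1, 11, 24) + μ(−3, 2, −6).
Substitute into the plane: n·(Q + μn) = -27 gives -125 + 49μ = -27, so μ = 2.
Foot = (1, 11, 24) + 2·(−3, 2, −6) = (−5, 15, 12).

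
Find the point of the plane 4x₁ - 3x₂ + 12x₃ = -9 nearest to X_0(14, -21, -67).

(30, -33, -19)

The perpendicular from X_0 has direction n = (4, -3, 12): r = (14, -21, -67) + λ(4, -3, 12).
Substitute into the plane: n·(X_0 + λn) = -9 gives -685 + 169λ = -9, so λ = 4.
Foot = (14, -21, -67) + 4·(4, -3, 12) = (30, -33, -19).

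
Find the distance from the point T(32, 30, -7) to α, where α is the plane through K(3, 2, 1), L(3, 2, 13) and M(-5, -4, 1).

5

KL = (0, 0, 12) and KM = (-8, -6, 0), so a normal is n = KL × KM = (72, -96, 0).
n = (72, -96, 0); n·P − 24 = -600; |n| = 120; distance = 600/120 = 5.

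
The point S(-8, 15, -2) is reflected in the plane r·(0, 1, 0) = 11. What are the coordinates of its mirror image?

n = (0, 1, 0), |n|² = 1, n·S − 11 = 4, so t = 4/1 = 4.
Foot F = S − 4·n = (-8, 11, -2); the reflection is 2F − S = (-8, 7, -2).

(-8, 7, -2)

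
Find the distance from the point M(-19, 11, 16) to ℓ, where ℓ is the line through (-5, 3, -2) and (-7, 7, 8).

A direction vector is d = (-2, 4, 10).
AP = (-14, 8, 18); AP·d = 240, |AP|² = 584, |d|² = 120.
distance² = |AP|² − (AP·d)²/|d|² = 584 − 57600/120 = 104, so the distance is 2√26.

2√26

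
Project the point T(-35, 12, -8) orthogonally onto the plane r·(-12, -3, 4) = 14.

(-11, 18, -16)

The perpendicular from T has direction n = (-12, -3, 4): r = (-35, 12, -8) + λ(-12, -3, 4).
Substitute into the plane: n·(T + λn) = 14 gives 352 + 169λ = 14, so λ = -2.
Foot = (-35, 12, -8) + (-2)·(-12, -3, 4) = (-11, 18, -16).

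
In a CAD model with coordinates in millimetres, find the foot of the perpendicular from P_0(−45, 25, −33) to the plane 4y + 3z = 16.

(-45, 137/5, -156/5)

n = (0, 4, 3), |n|² = 25, and n·P_0 − 16 = -15.
t = -15/25 = -3/5, so the foot is P_0 − t·n = (−45, 25, −33) − (-3/5)·(0, 4, 3) = (−45, 137/5, −156/5).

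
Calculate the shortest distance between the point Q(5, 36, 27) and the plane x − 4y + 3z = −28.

15√26/13

d = |1·5 + (-4)·36 + 3·27 − (-28)| / √(1 + 16 + 9) = |-30| / √26 = 30/√26.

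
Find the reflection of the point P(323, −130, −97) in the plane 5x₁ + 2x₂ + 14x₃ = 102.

(983/3, -1922/15, -1259/15)

With n = (5, 2, 14), the signed offset is (n·P − 102)/|n|² = -105/225 = -7/15.
P' = P − 2t·n = (323, −130, −97) − (-14/15)·(5, 2, 14) = (983/3, −1922/15, −1259/15).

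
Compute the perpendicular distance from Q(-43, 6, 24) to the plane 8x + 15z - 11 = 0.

5/17

Normal vector n = (8, 0, 15), and n·(-43, 6, 24) - 11 = 5.
|n| = √(64 + 0 + 225) = 17, so the distance is |5|/17 = 5/17.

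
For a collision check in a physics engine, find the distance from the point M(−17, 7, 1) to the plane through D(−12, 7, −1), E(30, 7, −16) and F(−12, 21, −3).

1/5

DE = (42, 0, −15) and DF = (0, 14, −2), so a normal is n = DE × DF = (210, 84, 588).
Then n·(−17, 7, 1) − (−2520) = 126.
|n| = √(44100 + 7056 + 345744) = 630, so the distance is |126|/630 = 1/5.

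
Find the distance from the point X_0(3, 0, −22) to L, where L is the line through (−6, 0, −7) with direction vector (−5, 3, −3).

Direction vector d = (−5, 3, −3).
AP = (9, 0, −15); AP·d = 0, |AP|² = 306, |d|² = 43.
distance² = |AP|² − (AP·d)²/|d|² = 306 − 0/43 = 306, so the distance is 3√34.

3√34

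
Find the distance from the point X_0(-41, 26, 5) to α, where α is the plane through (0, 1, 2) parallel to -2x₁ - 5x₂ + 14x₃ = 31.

Parallel planes share the normal n = (-2, -5, 14); since (0, 1, 2) lies on the plane, its equation is -2x₁ - 5x₂ + 14x₃ = 23.
Then n·(-41, 26, 5) - 23 = -1.
|n| = √(4 + 25 + 196) = 15, so the distance is |-1|/15 = 1/15.

1/15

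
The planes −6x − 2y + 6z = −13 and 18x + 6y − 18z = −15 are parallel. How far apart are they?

9√19/19

Divide the second equation by -3 to match normals: −6x − 2y + 6z = 5.
Both planes have normal n = (−6, −2, 6), |n| = 2√19. Any point on the first plane is at distance |5 − (-13)|/|n| = 18/(2√19) = 9√19/19 from the second.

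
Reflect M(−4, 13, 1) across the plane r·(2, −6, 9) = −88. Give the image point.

(-48/11, 155/11, -7/11)

With n = (2, −6, 9), the signed offset is (n·M − (-88))/|n|² = 11/121 = 1/11.
M' = M − 2t·n = (−4, 13, 1) − (2/11)·(2, −6, 9) = (−48/11, 155/11, −7/11).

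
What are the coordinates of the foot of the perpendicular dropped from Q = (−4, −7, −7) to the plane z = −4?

(-4, -7, -4)

n = (0, 0, 1), |n|² = 1, and n·Q − (-4) = -3.
t = -3/1 = -3, so the foot is Q − t·n = (−4, −7, −7) − (-3)·(0, 0, 1) = (−4, −7, −4).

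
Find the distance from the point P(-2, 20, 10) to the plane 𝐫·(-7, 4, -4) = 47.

Normal vector n = (-7, 4, -4), and n·(-2, 20, 10) - 47 = 7.
|n| = √(49 + 16 + 16) = 9, so the distance is |7|/9 = 7/9.

7/9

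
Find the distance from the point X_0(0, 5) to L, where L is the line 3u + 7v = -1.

The normal to the line is n = (3, 7) with |n| = √58.
|n·X_0 − (-1)| = |35 − (-1)| = 36, so the distance is 36/√58 = 18√58/29.

18√58/29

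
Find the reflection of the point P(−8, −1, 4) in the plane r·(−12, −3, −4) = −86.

(16, 5, 12)

n = (−12, −3, −4), |n|² = 169, n·P − (-86) = 169, so t = 169/169 = 1.
Foot F = P − 1·n = (4, 2, 8); the reflection is 2F − P = (16, 5, 12).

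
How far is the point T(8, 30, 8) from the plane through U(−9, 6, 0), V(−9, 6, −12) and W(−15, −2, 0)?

4/5

UV = (0, 0, −12) and UW = (−6, −8, 0), so a normal is n = UV × UW = (−96, 72, 0).
d = |(-96)·8 + 72·30 − 1296| / √(9216 + 5184 + 0) = |96| / 120 = 4/5.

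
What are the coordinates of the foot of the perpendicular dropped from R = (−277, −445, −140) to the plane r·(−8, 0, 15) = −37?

(-4637/17, -445, -2515/17)

n = (−8, 0, 15), |n|² = 289, and n·R − (-37) = 153.
t = 153/289 = 9/17, so the foot is R − t·n = (−277, −445, −140) − (9/17)·(−8, 0, 15) = (−4637/17, −445, −2515/17).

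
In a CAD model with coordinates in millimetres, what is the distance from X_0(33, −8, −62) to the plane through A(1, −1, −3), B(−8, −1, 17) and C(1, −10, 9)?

AB = (−9, 0, 20) and AC = (0, −9, 12), so a normal is n = AB × AC = (180, 108, 81).
d = |180·33 + 108·(-8) + 81·(-62) − (-171)| / √(32400 + 11664 + 6561) = |225| / 225 = 1.

1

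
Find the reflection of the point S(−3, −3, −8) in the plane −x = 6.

With n = (−1, 0, 0), the signed offset is (n·S − 6)/|n|² = -3/1 = -3.
S' = S − 2t·n = (−3, −3, −8) − (-6)·(−1, 0, 0) = (−9, −3, −8).

(-9, -3, -8)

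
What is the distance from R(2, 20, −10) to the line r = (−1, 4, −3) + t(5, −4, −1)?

Direction vector d = (5, −4, −1).
AP = (3, 16, −7); AP·d = -42, |AP|² = 314, |d|² = 42.
distance² = |AP|² − (AP·d)²/|d|² = 314 − 1764/42 = 272, so the distance is 4√17.

4√17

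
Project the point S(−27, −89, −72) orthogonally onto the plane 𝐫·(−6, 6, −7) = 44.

The perpendicular from S has direction n = (−6, 6, −7): r = (−27, −89, −72) + μ(−6, 6, −7).
Substitute into the plane: n·(S + μn) = 44 gives 132 + 121μ = 44, so μ = -8/11.
Foot = (−27, −89, −72) + (-8/11)·(−6, 6, −7) = (−249/11, −1027/11, −736/11).

(-249/11, -1027/11, -736/11)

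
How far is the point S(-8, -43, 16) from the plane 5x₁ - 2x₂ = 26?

20√29/29

n = (5, -2, 0); n·P − 26 = 20; |n| = √29; distance = 20/√29 = 20√29/29.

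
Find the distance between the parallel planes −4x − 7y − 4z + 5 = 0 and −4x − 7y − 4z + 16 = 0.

With common normal n = (−4, −7, −4) (|n| = 9), the distance is |(-5) − (-16)|/|n| = 11/9.

11/9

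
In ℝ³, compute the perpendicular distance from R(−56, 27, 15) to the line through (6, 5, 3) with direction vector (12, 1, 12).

2√829

Direction vector d = (12, 1, 12).
AP = (−62, 22, 12); AP·d = -578, |AP|² = 4472, |d|² = 289.
distance² = |AP|² − (AP·d)²/|d|² = 4472 − 334084/289 = 3316, so the distance is 2√829.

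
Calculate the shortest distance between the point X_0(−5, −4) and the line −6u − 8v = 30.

16/5

The normal to the line is n = (−6, −8) with |n| = 10.
|n·X_0 − 30| = |62 − 30| = 32, so the distance is 32/10 = 16/5.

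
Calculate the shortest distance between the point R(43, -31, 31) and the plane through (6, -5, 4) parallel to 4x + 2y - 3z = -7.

15/√29

Parallel planes share the normal n = (4, 2, -3); since (6, -5, 4) lies on the plane, its equation is 4x + 2y - 3z = 2.
d = |4·43 + 2·(-31) + (-3)·31 − 2| / √(16 + 4 + 9) = |15| / √29 = 15/√29.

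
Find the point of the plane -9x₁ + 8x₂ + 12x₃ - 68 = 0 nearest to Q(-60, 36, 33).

The perpendicular from Q has direction n = (-9, 8, 12): r = (-60, 36, 33) + λ(-9, 8, 12).
Substitute into the plane: n·(Q + λn) = 68 gives 1224 + 289λ = 68, so λ = -4.
Foot = (-60, 36, 33) + (-4)·(-9, 8, 12) = (-24, 4, -15).

(-24, 4, -15)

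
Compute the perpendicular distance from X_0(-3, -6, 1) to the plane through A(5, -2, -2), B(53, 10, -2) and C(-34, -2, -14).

AB = (48, 12, 0) and AC = (-39, 0, -12), so a normal is n = AB × AC = (-144, 576, 468).
Then n·(-3, -6, 1) - (-2808) = 252.
|n| = √(20736 + 331776 + 219024) = 756, so the distance is |252|/756 = 1/3.

1/3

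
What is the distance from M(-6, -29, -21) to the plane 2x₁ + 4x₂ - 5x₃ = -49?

26√5/15

d = |2·(-6) + 4·(-29) + (-5)·(-21) − (-49)| / √(4 + 16 + 25) = |26| / (3√5) = 26/(3√5).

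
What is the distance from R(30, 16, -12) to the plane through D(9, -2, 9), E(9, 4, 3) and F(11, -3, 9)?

5

DE = (0, 6, -6) and DF = (2, -1, 0), so a normal is n = DE × DF = (-6, -12, -12).
Then n·(30, 16, -12) - (-138) = -90.
|n| = √(36 + 144 + 144) = 18, so the distance is |-90|/18 = 5.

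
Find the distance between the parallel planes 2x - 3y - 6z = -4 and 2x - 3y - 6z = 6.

10/7

Both planes have normal n = (2, -3, -6), |n| = 7. Any point on the first plane is at distance |6 − (-4)|/|n| = 10/7 from the second.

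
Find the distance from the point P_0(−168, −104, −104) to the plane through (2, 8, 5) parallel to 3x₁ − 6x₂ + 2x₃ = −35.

8

Parallel planes share the normal n = (3, −6, 2); since (2, 8, 5) lies on the plane, its equation is 3x₁ − 6x₂ + 2x₃ = -32.
Then n·(−168, −104, −104) − (−32) = −56.
|n| = √(9 + 36 + 4) = 7, so the distance is |-56|/7 = 8.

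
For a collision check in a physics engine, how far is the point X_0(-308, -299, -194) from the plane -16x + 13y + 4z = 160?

Normal vector n = (-16, 13, 4), and n·(-308, -299, -194) - 160 = 105.
|n| = √(256 + 169 + 16) = 21, so the distance is |105|/21 = 5.

5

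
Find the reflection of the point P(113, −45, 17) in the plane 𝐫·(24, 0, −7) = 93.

(-79, -45, 73)

With n = (24, 0, −7), the signed offset is (n·P − 93)/|n|² = 2500/625 = 4.
P' = P − 2t·n = (113, −45, 17) − 8·(24, 0, −7) = (−79, −45, 73).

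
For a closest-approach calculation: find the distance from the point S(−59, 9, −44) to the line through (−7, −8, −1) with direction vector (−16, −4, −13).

3√97

Direction vector d = (−16, −4, −13).
AP = (−52, 17, −43); AP·d = 1323, |AP|² = 4842, |d|² = 441.
distance² = |AP|² − (AP·d)²/|d|² = 4842 − 1750329/441 = 873, so the distance is 3√97.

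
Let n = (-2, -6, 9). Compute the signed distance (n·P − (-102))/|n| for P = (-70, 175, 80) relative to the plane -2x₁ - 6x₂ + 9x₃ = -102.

-8

n·P − (-102) = -88.
|n| = 11, so the signed distance is -88/11 = -8.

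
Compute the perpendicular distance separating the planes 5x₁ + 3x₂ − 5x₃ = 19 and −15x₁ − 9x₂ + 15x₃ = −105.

16√59/59

Divide the second equation by -3 to match normals: 5x₁ + 3x₂ − 5x₃ = 35.
With common normal n = (5, 3, −5) (|n| = √59), the distance is |19 − 35|/|n| = 16/√59.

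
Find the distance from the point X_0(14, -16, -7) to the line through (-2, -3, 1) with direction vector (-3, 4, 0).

Direction vector d = (-3, 4, 0).
AP = (16, -13, -8), and AP × d = (32, 24, 25).
|AP × d|² = 2225 and |d|² = 25, so the distance is √(2225/25) = √89.

√89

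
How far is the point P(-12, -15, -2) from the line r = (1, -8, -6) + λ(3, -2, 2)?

Direction vector d = (3, -2, 2).
AP = (-13, -7, 4); AP·d = -17, |AP|² = 234, |d|² = 17.
distance² = |AP|² − (AP·d)²/|d|² = 234 − 289/17 = 217, so the distance is √217.

√217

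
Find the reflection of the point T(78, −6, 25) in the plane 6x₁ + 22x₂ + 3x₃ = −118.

n = (6, 22, 3), |n|² = 529, n·T − (-118) = 529, so t = 529/529 = 1.
Foot F = T − 1·n = (72, −28, 22); the reflection is 2F − T = (66, −50, 19).

(66, -50, 19)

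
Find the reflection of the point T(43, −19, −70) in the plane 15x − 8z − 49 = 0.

(-77, -19, -6)

With n = (15, 0, −8), the signed offset is (n·T − 49)/|n|² = 1156/289 = 4.
T' = T − 2t·n = (43, −19, −70) − 8·(15, 0, −8) = (−77, −19, −6).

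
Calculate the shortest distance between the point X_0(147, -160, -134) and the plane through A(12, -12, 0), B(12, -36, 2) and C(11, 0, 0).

AB = (0, -24, 2) and AC = (-1, 12, 0), so a normal is n = AB × AC = (-24, -2, -24).
Then n·(147, -160, -134) - (-264) = 272.
|n| = √(576 + 4 + 576) = 34, so the distance is |272|/34 = 8.

8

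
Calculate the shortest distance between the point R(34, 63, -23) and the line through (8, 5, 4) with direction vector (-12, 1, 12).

√3613

Direction vector d = (-12, 1, 12).
AP = (26, 58, -27); AP·d = -578, |AP|² = 4769, |d|² = 289.
distance² = |AP|² − (AP·d)²/|d|² = 4769 − 334084/289 = 3613, so the distance is √3613.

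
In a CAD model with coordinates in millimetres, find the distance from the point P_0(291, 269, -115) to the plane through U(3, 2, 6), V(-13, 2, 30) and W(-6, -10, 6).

5

UV = (-16, 0, 24) and UW = (-9, -12, 0), so a normal is n = UV × UW = (288, -216, 192).
n = (288, -216, 192); n·P − 1584 = 2040; |n| = 408; distance = 2040/408 = 5.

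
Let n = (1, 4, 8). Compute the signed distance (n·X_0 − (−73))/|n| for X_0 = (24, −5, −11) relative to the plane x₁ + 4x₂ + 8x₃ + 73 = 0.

-11/9

n·X_0 − (-73) = -11.
|n| = 9, so the signed distance is -11/9.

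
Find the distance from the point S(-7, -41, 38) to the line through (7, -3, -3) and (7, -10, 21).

√821

A direction vector is d = (0, -7, 24).
AP = (-14, -38, 41), and AP × d = (-625, 336, 98).
|AP × d|² = 513125 and |d|² = 625, so the distance is √(513125/625) = √821.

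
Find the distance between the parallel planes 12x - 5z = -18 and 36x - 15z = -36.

6/13

Divide the second equation by 3 to match normals: 12x - 5z = -12.
With common normal n = (12, 0, -5) (|n| = 13), the distance is |(-18) − (-12)|/|n| = 6/13.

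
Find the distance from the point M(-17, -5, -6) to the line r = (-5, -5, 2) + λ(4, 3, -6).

4√13

Direction vector d = (4, 3, -6).
AP = (-12, 0, -8), and AP × d = (24, -104, -36).
|AP × d|² = 12688 and |d|² = 61, so the distance is √(12688/61) = √208 = 4√13.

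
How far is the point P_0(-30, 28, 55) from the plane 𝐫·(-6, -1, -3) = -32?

Normal vector n = (-6, -1, -3), and n·(-30, 28, 55) - (-32) = 19.
|n| = √(36 + 1 + 9) = √46, so the distance is |19|/√46 = 19/√46.

19/√46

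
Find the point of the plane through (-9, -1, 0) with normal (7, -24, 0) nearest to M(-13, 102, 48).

(15, 6, 48)

The perpendicular from M has direction n = (7, -24, 0): r = (-13, 102, 48) + μ(7, -24, 0).
Substitute into the plane: n·(M + μn) = -39 gives -2539 + 625μ = -39, so μ = 4.
Foot = (-13, 102, 48) + 4·(7, -24, 0) = (15, 6, 48).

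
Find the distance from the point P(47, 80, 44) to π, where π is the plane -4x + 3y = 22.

6

Normal vector n = (-4, 3, 0), and n·(47, 80, 44) - 22 = 30.
|n| = √(16 + 9 + 0) = 5, so the distance is |30|/5 = 6.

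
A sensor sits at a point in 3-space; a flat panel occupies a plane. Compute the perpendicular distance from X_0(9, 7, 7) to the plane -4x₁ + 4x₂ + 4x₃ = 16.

Normal vector n = (-4, 4, 4), and n·(9, 7, 7) - 16 = 4.
|n| = √(16 + 16 + 16) = 4√3, so the distance is |4|/(4√3) = √3/3.

√3/3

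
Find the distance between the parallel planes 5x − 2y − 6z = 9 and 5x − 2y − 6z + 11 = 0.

With common normal n = (5, −2, −6) (|n| = √65), the distance is |9 − (-11)|/|n| = 20/√65 = 4√65/13.

20/√65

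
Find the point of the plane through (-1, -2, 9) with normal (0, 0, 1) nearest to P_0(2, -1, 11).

(2, -1, 9)

n = (0, 0, 1), |n|² = 1, and n·P_0 − 9 = 2.
t = 2/1 = 2, so the foot is P_0 − t·n = (2, -1, 11) − 2·(0, 0, 1) = (2, -1, 9).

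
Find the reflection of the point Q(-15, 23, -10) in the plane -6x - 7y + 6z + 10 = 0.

(-27, 9, 2)

With n = (-6, -7, 6), the signed offset is (n·Q − (-10))/|n|² = -121/121 = -1.
Q' = Q − 2t·n = (-15, 23, -10) − (-2)·(-6, -7, 6) = (-27, 9, 2).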